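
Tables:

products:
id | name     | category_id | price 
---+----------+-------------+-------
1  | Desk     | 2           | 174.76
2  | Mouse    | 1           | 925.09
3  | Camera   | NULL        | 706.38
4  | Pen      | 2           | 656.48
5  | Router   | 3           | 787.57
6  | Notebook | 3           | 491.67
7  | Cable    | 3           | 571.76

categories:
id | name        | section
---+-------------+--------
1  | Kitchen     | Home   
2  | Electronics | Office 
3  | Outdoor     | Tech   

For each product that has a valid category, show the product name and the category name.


INNER JOIN keeps only products rows whose category_id matches an id in categories. Walk through each product:
  - product 1 (Desk): category_id=2 -> matches Electronics
  - product 2 (Mouse): category_id=1 -> matches Kitchen
  - product 3 (Camera): category_id=NULL, no match -> dropped
  - product 4 (Pen): category_id=2 -> matches Electronics
  - product 5 (Router): category_id=3 -> matches Outdoor
  - product 6 (Notebook): category_id=3 -> matches Outdoor
  - product 7 (Cable): category_id=3 -> matches Outdoor
So 1 of 7 rows is dropped.

SQL:
SELECT a.name, b.name AS category
FROM products a
INNER JOIN categories b ON a.category_id = b.id

Result:
name     | category   
---------+------------
Desk     | Electronics
Mouse    | Kitchen    
Pen      | Electronics
Router   | Outdoor    
Notebook | Outdoor    
Cable    | Outdoor    


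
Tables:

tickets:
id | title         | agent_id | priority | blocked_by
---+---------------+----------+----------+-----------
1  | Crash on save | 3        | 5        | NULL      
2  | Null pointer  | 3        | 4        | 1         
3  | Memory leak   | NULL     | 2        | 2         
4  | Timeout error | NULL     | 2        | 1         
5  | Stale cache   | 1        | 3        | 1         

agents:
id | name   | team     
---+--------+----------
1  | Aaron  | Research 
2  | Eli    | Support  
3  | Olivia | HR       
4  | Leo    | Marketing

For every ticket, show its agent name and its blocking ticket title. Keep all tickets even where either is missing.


Two LEFT JOINs from the same base table tickets: one to agents via agent_id, one to tickets itself via blocked_by. Both are LEFT so every ticket is preserved.
Match against agents:
  - ticket 1 (Crash on save): agent_id=3 -> matches Olivia
  - ticket 2 (Null pointer): agent_id=3 -> matches Olivia
  - ticket 3 (Memory leak): agent_id=NULL, no match -> kept with NULL
  - ticket 4 (Timeout error): agent_id=NULL, no match -> kept with NULL
  - ticket 5 (Stale cache): agent_id=1 -> matches Aaron
Match against tickets (self):
  - ticket 1 (Crash on save): blocked_by=NULL -> NULL
  - ticket 2 (Null pointer): blocked_by=1 -> Crash on save
  - ticket 3 (Memory leak): blocked_by=2 -> Null pointer
  - ticket 4 (Timeout error): blocked_by=1 -> Crash on save
  - ticket 5 (Stale cache): blocked_by=1 -> Crash on save

SQL:
SELECT a.title, b.name AS agent, c.title AS blocked_by
FROM tickets a
LEFT JOIN agents b ON a.agent_id = b.id
LEFT JOIN tickets c ON a.blocked_by = c.id

Result:
title         | agent  | blocked_by   
--------------+--------+--------------
Crash on save | Olivia | NULL         
Null pointer  | Olivia | Crash on save
Memory leak   | NULL   | Null pointer 
Timeout error | NULL   | Crash on save
Stale cache   | Aaron  | Crash on save


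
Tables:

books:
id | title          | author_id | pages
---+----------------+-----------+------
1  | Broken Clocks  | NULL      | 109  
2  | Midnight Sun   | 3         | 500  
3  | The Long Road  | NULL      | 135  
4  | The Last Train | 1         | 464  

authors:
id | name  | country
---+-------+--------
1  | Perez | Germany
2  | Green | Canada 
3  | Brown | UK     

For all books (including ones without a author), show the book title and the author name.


LEFT JOIN keeps every row from books (the left table); where author_id has no match in authors, the author columns become NULL. Walk through each book:
  - book 1 (Broken Clocks): author_id=NULL, no match -> kept with NULL
  - book 2 (Midnight Sun): author_id=3 -> matches Brown
  - book 3 (The Long Road): author_id=NULL, no match -> kept with NULL
  - book 4 (The Last Train): author_id=1 -> matches Perez
All 4 rows appear; 2 have NULL author.

SQL:
SELECT a.title, b.name AS author
FROM books a
LEFT JOIN authors b ON a.author_id = b.id

Result:
title          | author
---------------+-------
Broken Clocks  | NULL  
Midnight Sun   | Brown 
The Long Road  | NULL  
The Last Train | Perez 


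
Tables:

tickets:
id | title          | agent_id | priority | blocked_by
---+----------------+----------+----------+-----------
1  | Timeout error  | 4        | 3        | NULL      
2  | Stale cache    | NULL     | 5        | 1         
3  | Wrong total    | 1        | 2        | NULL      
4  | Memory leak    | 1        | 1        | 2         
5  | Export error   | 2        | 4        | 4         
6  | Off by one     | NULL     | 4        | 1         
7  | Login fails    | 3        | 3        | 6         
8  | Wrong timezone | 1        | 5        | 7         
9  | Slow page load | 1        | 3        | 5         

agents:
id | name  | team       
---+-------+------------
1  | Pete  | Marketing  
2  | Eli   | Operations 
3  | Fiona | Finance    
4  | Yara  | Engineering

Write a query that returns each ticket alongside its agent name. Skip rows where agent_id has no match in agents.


INNER JOIN keeps only tickets rows whose agent_id matches an id in agents. Walk through each ticket:
  - ticket 1 (Timeout error): agent_id=4 -> matches Yara
  - ticket 2 (Stale cache): agent_id=NULL, no match -> dropped
  - ticket 3 (Wrong total): agent_id=1 -> matches Pete
  - ticket 4 (Memory leak): agent_id=1 -> matches Pete
  - ticket 5 (Export error): agent_id=2 -> matches Eli
  - ticket 6 (Off by one): agent_id=NULL, no match -> dropped
  - ticket 7 (Login fails): agent_id=3 -> matches Fiona
  - ticket 8 (Wrong timezone): agent_id=1 -> matches Pete
  - ticket 9 (Slow page load): agent_id=1 -> matches Pete
So 2 of 9 rows are dropped.

SQL:
SELECT a.title, b.name AS agent
FROM tickets a
INNER JOIN agents b ON a.agent_id = b.id

Result:
title          | agent
---------------+------
Timeout error  | Yara 
Wrong total    | Pete 
Memory leak    | Pete 
Export error   | Eli  
Login fails    | Fiona
Wrong timezone | Pete 
Slow page load | Pete 


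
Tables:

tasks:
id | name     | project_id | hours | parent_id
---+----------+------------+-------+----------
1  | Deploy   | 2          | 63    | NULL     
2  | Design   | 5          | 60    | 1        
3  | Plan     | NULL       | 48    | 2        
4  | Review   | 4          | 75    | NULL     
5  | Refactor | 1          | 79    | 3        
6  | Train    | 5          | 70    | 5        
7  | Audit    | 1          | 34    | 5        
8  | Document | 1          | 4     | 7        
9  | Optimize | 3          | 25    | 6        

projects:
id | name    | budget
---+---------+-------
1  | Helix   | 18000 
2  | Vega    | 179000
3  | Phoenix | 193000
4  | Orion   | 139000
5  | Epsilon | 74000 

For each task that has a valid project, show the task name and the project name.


INNER JOIN keeps only tasks rows whose project_id matches an id in projects. Walk through each task:
  - task 1 (Deploy): project_id=2 -> matches Vega
  - task 2 (Design): project_id=5 -> matches Epsilon
  - task 3 (Plan): project_id=NULL, no match -> dropped
  - task 4 (Review): project_id=4 -> matches Orion
  - task 5 (Refactor): project_id=1 -> matches Helix
  - task 6 (Train): project_id=5 -> matches Epsilon
  - task 7 (Audit): project_id=1 -> matches Helix
  - task 8 (Document): project_id=1 -> matches Helix
  - task 9 (Optimize): project_id=3 -> matches Phoenix
So 1 of 9 rows is dropped.

SQL:
SELECT a.name, b.name AS project
FROM tasks a
INNER JOIN projects b ON a.project_id = b.id

Result:
name     | project
---------+--------
Deploy   | Vega   
Design   | Epsilon
Review   | Orion  
Refactor | Helix  
Train    | Epsilon
Audit    | Helix  
Document | Helix  
Optimize | Phoenix


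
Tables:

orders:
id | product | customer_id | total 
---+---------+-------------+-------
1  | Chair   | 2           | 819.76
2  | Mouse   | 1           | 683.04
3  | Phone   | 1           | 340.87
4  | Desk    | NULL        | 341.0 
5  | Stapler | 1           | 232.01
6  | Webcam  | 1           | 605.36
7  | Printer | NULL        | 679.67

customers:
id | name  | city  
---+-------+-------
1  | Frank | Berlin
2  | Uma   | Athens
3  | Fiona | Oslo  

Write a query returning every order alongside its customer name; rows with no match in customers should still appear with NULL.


LEFT JOIN keeps every row from orders (the left table); where customer_id has no match in customers, the customer columns become NULL. Walk through each order:
  - order 1 (Chair): customer_id=2 -> matches Uma
  - order 2 (Mouse): customer_id=1 -> matches Frank
  - order 3 (Phone): customer_id=1 -> matches Frank
  - order 4 (Desk): customer_id=NULL, no match -> kept with NULL
  - order 5 (Stapler): customer_id=1 -> matches Frank
  - order 6 (Webcam): customer_id=1 -> matches Frank
  - order 7 (Printer): customer_id=NULL, no match -> kept with NULL
All 7 rows appear; 2 have NULL customer.

SQL:
SELECT a.product, b.name AS customer
FROM orders a
LEFT JOIN customers b ON a.customer_id = b.id

Result:
product | customer
--------+---------
Chair   | Uma     
Mouse   | Frank   
Phone   | Frank   
Desk    | NULL    
Stapler | Frank   
Webcam  | Frank   
Printer | NULL    


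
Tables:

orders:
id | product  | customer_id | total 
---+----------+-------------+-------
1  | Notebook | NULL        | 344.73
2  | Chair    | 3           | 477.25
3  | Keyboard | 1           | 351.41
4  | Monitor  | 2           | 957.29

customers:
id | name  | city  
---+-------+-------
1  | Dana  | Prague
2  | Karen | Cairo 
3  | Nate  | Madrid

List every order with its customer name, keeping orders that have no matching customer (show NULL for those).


LEFT JOIN keeps every row from orders (the left table); where customer_id has no match in customers, the customer columns become NULL. Walk through each order:
  - order 1 (Notebook): customer_id=NULL, no match -> kept with NULL
  - order 2 (Chair): customer_id=3 -> matches Nate
  - order 3 (Keyboard): customer_id=1 -> matches Dana
  - order 4 (Monitor): customer_id=2 -> matches Karen
All 4 rows appear; 1 has NULL customer.

SQL:
SELECT a.product, b.name AS customer
FROM orders a
LEFT JOIN customers b ON a.customer_id = b.id

Result:
product  | customer
---------+---------
Notebook | NULL    
Chair    | Nate    
Keyboard | Dana    
Monitor  | Karen   


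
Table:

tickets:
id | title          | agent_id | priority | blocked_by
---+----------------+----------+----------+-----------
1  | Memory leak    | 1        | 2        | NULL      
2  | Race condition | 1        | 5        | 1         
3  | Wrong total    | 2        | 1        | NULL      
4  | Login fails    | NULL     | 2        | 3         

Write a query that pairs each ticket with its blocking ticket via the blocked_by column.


This is a self-join: tickets is joined to a second copy of itself, matching each row's blocked_by to another row's id. Use LEFT JOIN so rows with blocked_by=NULL are kept.
  - ticket 1 (Memory leak): blocked_by=NULL -> NULL
  - ticket 2 (Race condition): blocked_by=1 -> Memory leak
  - ticket 3 (Wrong total): blocked_by=NULL -> NULL
  - ticket 4 (Login fails): blocked_by=3 -> Wrong total

SQL:
SELECT a.title AS item, b.title AS blocked_by
FROM tickets a
LEFT JOIN tickets b ON a.blocked_by = b.id

Result:
item           | blocked_by 
---------------+------------
Memory leak    | NULL       
Race condition | Memory leak
Wrong total    | NULL       
Login fails    | Wrong total


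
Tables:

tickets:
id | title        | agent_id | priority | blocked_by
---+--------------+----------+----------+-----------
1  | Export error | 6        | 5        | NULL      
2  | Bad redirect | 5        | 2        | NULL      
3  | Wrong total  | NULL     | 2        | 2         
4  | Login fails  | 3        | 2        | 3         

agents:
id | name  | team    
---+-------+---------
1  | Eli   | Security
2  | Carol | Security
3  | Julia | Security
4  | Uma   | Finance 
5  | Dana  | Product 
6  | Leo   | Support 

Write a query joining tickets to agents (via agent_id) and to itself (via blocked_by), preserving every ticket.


Two LEFT JOINs from the same base table tickets: one to agents via agent_id, one to tickets itself via blocked_by. Both are LEFT so every ticket is preserved.
Match against agents:
  - ticket 1 (Export error): agent_id=6 -> matches Leo
  - ticket 2 (Bad redirect): agent_id=5 -> matches Dana
  - ticket 3 (Wrong total): agent_id=NULL, no match -> kept with NULL
  - ticket 4 (Login fails): agent_id=3 -> matches Julia
Match against tickets (self):
  - ticket 1 (Export error): blocked_by=NULL -> NULL
  - ticket 2 (Bad redirect): blocked_by=NULL -> NULL
  - ticket 3 (Wrong total): blocked_by=2 -> Bad redirect
  - ticket 4 (Login fails): blocked_by=3 -> Wrong total

SQL:
SELECT a.title, b.name AS agent, c.title AS blocked_by
FROM tickets a
LEFT JOIN agents b ON a.agent_id = b.id
LEFT JOIN tickets c ON a.blocked_by = c.id

Result:
title        | agent | blocked_by  
-------------+-------+-------------
Export error | Leo   | NULL        
Bad redirect | Dana  | NULL        
Wrong total  | NULL  | Bad redirect
Login fails  | Julia | Wrong total 


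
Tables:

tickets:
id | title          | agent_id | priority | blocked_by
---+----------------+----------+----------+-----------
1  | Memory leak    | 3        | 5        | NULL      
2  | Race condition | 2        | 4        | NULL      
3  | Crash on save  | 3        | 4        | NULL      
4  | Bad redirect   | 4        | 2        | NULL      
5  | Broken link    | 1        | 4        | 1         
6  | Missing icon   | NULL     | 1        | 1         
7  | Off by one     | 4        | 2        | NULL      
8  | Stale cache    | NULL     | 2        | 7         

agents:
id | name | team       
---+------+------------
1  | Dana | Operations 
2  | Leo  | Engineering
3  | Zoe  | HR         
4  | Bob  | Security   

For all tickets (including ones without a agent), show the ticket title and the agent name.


LEFT JOIN keeps every row from tickets (the left table); where agent_id has no match in agents, the agent columns become NULL. Walk through each ticket:
  - ticket 1 (Memory leak): agent_id=3 -> matches Zoe
  - ticket 2 (Race condition): agent_id=2 -> matches Leo
  - ticket 3 (Crash on save): agent_id=3 -> matches Zoe
  - ticket 4 (Bad redirect): agent_id=4 -> matches Bob
  - ticket 5 (Broken link): agent_id=1 -> matches Dana
  - ticket 6 (Missing icon): agent_id=NULL, no match -> kept with NULL
  - ticket 7 (Off by one): agent_id=4 -> matches Bob
  - ticket 8 (Stale cache): agent_id=NULL, no match -> kept with NULL
All 8 rows appear; 2 have NULL agent.

SQL:
SELECT a.title, b.name AS agent
FROM tickets a
LEFT JOIN agents b ON a.agent_id = b.id

Result:
title          | agent
---------------+------
Memory leak    | Zoe  
Race condition | Leo  
Crash on save  | Zoe  
Bad redirect   | Bob  
Broken link    | Dana 
Missing icon   | NULL 
Off by one     | Bob  
Stale cache    | NULL 


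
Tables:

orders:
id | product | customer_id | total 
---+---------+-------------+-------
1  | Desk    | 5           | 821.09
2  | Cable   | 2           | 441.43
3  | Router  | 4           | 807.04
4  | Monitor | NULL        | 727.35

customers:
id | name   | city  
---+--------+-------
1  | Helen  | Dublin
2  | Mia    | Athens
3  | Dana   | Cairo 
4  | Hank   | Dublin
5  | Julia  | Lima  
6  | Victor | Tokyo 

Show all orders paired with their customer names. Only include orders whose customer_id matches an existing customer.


INNER JOIN keeps only orders rows whose customer_id matches an id in customers. Walk through each order:
  - order 1 (Desk): customer_id=5 -> matches Julia
  - order 2 (Cable): customer_id=2 -> matches Mia
  - order 3 (Router): customer_id=4 -> matches Hank
  - order 4 (Monitor): customer_id=NULL, no match -> dropped
So 1 of 4 rows is dropped.

SQL:
SELECT a.product, b.name AS customer
FROM orders a
INNER JOIN customers b ON a.customer_id = b.id

Result:
product | customer
--------+---------
Desk    | Julia   
Cable   | Mia     
Router  | Hank    


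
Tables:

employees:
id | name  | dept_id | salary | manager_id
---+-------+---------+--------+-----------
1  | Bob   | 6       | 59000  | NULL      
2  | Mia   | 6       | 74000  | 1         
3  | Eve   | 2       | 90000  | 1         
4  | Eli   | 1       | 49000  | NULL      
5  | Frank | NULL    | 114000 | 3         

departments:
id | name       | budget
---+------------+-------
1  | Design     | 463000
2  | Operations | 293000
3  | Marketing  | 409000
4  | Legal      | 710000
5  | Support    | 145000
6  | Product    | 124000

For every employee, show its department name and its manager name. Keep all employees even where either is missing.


Two LEFT JOINs from the same base table employees: one to departments via dept_id, one to employees itself via manager_id. Both are LEFT so every employee is preserved.
Match against departments:
  - employee 1 (Bob): dept_id=6 -> matches Product
  - employee 2 (Mia): dept_id=6 -> matches Product
  - employee 3 (Eve): dept_id=2 -> matches Operations
  - employee 4 (Eli): dept_id=1 -> matches Design
  - employee 5 (Frank): dept_id=NULL, no match -> kept with NULL
Match against employees (self):
  - employee 1 (Bob): manager_id=NULL -> NULL
  - employee 2 (Mia): manager_id=1 -> Bob
  - employee 3 (Eve): manager_id=1 -> Bob
  - employee 4 (Eli): manager_id=NULL -> NULL
  - employee 5 (Frank): manager_id=3 -> Eve

SQL:
SELECT a.name, b.name AS department, c.name AS manager
FROM employees a
LEFT JOIN departments b ON a.dept_id = b.id
LEFT JOIN employees c ON a.manager_id = c.id

Result:
name  | department | manager
------+------------+--------
Bob   | Product    | NULL   
Mia   | Product    | Bob    
Eve   | Operations | Bob    
Eli   | Design     | NULL   
Frank | NULL       | Eve    


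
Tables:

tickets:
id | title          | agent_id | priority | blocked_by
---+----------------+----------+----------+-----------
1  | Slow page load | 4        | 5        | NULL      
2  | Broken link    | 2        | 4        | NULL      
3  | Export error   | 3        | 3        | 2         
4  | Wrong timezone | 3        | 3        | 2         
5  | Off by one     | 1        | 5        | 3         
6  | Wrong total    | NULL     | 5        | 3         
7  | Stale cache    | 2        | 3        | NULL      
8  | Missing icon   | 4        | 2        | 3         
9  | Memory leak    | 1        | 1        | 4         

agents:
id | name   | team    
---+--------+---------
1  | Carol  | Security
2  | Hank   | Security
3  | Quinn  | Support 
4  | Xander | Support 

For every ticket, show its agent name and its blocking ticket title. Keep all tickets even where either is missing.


Two LEFT JOINs from the same base table tickets: one to agents via agent_id, one to tickets itself via blocked_by. Both are LEFT so every ticket is preserved.
Match against agents:
  - ticket 1 (Slow page load): agent_id=4 -> matches Xander
  - ticket 2 (Broken link): agent_id=2 -> matches Hank
  - ticket 3 (Export error): agent_id=3 -> matches Quinn
  - ticket 4 (Wrong timezone): agent_id=3 -> matches Quinn
  - ticket 5 (Off by one): agent_id=1 -> matches Carol
  - ticket 6 (Wrong total): agent_id=NULL, no match -> kept with NULL
  - ticket 7 (Stale cache): agent_id=2 -> matches Hank
  - ticket 8 (Missing icon): agent_id=4 -> matches Xander
  - ticket 9 (Memory leak): agent_id=1 -> matches Carol
Match against tickets (self):
  - ticket 1 (Slow page load): blocked_by=NULL -> NULL
  - ticket 2 (Broken link): blocked_by=NULL -> NULL
  - ticket 3 (Export error): blocked_by=2 -> Broken link
  - ticket 4 (Wrong timezone): blocked_by=2 -> Broken link
  - ticket 5 (Off by one): blocked_by=3 -> Export error
  - ticket 6 (Wrong total): blocked_by=3 -> Export error
  - ticket 7 (Stale cache): blocked_by=NULL -> NULL
  - ticket 8 (Missing icon): blocked_by=3 -> Export error
  - ticket 9 (Memory leak): blocked_by=4 -> Wrong timezone

SQL:
SELECT a.title, b.name AS agent, c.title AS blocked_by
FROM tickets a
LEFT JOIN agents b ON a.agent_id = b.id
LEFT JOIN tickets c ON a.blocked_by = c.id

Result:
title          | agent  | blocked_by    
---------------+--------+---------------
Slow page load | Xander | NULL          
Broken link    | Hank   | NULL          
Export error   | Quinn  | Broken link   
Wrong timezone | Quinn  | Broken link   
Off by one     | Carol  | Export error  
Wrong total    | NULL   | Export error  
Stale cache    | Hank   | NULL          
Missing icon   | Xander | Export error  
Memory leak    | Carol  | Wrong timezone


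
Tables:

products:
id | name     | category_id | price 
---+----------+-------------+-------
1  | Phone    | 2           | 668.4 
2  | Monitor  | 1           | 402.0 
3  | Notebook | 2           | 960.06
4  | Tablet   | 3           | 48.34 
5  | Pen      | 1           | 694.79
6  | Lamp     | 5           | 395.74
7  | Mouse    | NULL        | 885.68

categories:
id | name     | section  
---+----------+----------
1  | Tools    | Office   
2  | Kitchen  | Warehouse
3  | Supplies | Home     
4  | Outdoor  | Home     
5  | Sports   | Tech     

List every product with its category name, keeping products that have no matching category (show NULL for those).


LEFT JOIN keeps every row from products (the left table); where category_id has no match in categories, the category columns become NULL. Walk through each product:
  - product 1 (Phone): category_id=2 -> matches Kitchen
  - product 2 (Monitor): category_id=1 -> matches Tools
  - product 3 (Notebook): category_id=2 -> matches Kitchen
  - product 4 (Tablet): category_id=3 -> matches Supplies
  - product 5 (Pen): category_id=1 -> matches Tools
  - product 6 (Lamp): category_id=5 -> matches Sports
  - product 7 (Mouse): category_id=NULL, no match -> kept with NULL
All 7 rows appear; 1 has NULL category.

SQL:
SELECT a.name, b.name AS category
FROM products a
LEFT JOIN categories b ON a.category_id = b.id

Result:
name     | category
---------+---------
Phone    | Kitchen 
Monitor  | Tools   
Notebook | Kitchen 
Tablet   | Supplies
Pen      | Tools   
Lamp     | Sports  
Mouse    | NULL    


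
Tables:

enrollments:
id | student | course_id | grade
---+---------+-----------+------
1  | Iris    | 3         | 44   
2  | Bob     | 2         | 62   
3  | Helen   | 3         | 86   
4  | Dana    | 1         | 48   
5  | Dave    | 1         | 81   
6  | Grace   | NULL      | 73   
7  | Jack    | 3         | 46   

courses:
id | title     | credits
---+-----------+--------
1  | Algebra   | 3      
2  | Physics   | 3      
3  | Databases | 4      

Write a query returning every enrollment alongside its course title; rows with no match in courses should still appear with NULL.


LEFT JOIN keeps every row from enrollments (the left table); where course_id has no match in courses, the course columns become NULL. Walk through each enrollment:
  - enrollment 1 (Iris): course_id=3 -> matches Databases
  - enrollment 2 (Bob): course_id=2 -> matches Physics
  - enrollment 3 (Helen): course_id=3 -> matches Databases
  - enrollment 4 (Dana): course_id=1 -> matches Algebra
  - enrollment 5 (Dave): course_id=1 -> matches Algebra
  - enrollment 6 (Grace): course_id=NULL, no match -> kept with NULL
  - enrollment 7 (Jack): course_id=3 -> matches Databases
All 7 rows appear; 1 has NULL course.

SQL:
SELECT a.student, b.title AS course
FROM enrollments a
LEFT JOIN courses b ON a.course_id = b.id

Result:
student | course   
--------+----------
Iris    | Databases
Bob     | Physics  
Helen   | Databases
Dana    | Algebra  
Dave    | Algebra  
Grace   | NULL     
Jack    | Databases


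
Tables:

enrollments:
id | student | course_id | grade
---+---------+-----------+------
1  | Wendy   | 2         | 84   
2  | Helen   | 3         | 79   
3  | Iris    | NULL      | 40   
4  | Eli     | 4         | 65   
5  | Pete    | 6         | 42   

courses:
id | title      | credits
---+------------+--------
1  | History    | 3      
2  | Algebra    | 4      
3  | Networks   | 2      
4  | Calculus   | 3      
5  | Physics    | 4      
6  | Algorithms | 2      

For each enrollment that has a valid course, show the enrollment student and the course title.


INNER JOIN keeps only enrollments rows whose course_id matches an id in courses. Walk through each enrollment:
  - enrollment 1 (Wendy): course_id=2 -> matches Algebra
  - enrollment 2 (Helen): course_id=3 -> matches Networks
  - enrollment 3 (Iris): course_id=NULL, no match -> dropped
  - enrollment 4 (Eli): course_id=4 -> matches Calculus
  - enrollment 5 (Pete): course_id=6 -> matches Algorithms
So 1 of 5 rows is dropped.

SQL:
SELECT a.student, b.title AS course
FROM enrollments a
INNER JOIN courses b ON a.course_id = b.id

Result:
student | course    
--------+-----------
Wendy   | Algebra   
Helen   | Networks  
Eli     | Calculus  
Pete    | Algorithms


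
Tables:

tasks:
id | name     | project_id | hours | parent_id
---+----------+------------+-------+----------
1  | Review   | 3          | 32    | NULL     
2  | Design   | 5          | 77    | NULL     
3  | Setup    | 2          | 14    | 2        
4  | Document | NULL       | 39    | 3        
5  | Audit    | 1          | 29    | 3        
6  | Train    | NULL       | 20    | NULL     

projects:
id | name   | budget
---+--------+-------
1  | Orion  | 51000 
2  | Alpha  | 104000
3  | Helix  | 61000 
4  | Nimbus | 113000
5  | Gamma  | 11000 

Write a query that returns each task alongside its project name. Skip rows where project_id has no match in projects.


INNER JOIN keeps only tasks rows whose project_id matches an id in projects. Walk through each task:
  - task 1 (Review): project_id=3 -> matches Helix
  - task 2 (Design): project_id=5 -> matches Gamma
  - task 3 (Setup): project_id=2 -> matches Alpha
  - task 4 (Document): project_id=NULL, no match -> dropped
  - task 5 (Audit): project_id=1 -> matches Orion
  - task 6 (Train): project_id=NULL, no match -> dropped
So 2 of 6 rows are dropped.

SQL:
SELECT a.name, b.name AS project
FROM tasks a
INNER JOIN projects b ON a.project_id = b.id

Result:
name   | project
-------+--------
Review | Helix  
Design | Gamma  
Setup  | Alpha  
Audit  | Orion  


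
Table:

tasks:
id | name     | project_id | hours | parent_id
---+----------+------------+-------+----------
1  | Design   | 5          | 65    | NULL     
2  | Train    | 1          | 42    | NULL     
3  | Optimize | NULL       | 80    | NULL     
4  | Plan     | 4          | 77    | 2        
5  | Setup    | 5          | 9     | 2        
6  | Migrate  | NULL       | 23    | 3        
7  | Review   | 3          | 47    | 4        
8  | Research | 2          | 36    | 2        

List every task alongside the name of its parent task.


This is a self-join: tasks is joined to a second copy of itself, matching each row's parent_id to another row's id. Use LEFT JOIN so rows with parent_id=NULL are kept.
  - task 1 (Design): parent_id=NULL -> NULL
  - task 2 (Train): parent_id=NULL -> NULL
  - task 3 (Optimize): parent_id=NULL -> NULL
  - task 4 (Plan): parent_id=2 -> Train
  - task 5 (Setup): parent_id=2 -> Train
  - task 6 (Migrate): parent_id=3 -> Optimize
  - task 7 (Review): parent_id=4 -> Plan
  - task 8 (Research): parent_id=2 -> Train

SQL:
SELECT a.name AS item, b.name AS parent
FROM tasks a
LEFT JOIN tasks b ON a.parent_id = b.id

Result:
item     | parent  
---------+---------
Design   | NULL    
Train    | NULL    
Optimize | NULL    
Plan     | Train   
Setup    | Train   
Migrate  | Optimize
Review   | Plan    
Research | Train   


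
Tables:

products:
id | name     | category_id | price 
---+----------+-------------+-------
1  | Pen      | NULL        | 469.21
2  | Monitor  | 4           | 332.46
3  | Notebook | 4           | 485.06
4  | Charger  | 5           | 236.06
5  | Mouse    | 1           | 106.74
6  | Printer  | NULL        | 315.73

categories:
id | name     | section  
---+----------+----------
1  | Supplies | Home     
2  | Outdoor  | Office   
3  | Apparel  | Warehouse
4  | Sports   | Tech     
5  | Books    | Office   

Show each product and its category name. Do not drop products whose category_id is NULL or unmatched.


LEFT JOIN keeps every row from products (the left table); where category_id has no match in categories, the category columns become NULL. Walk through each product:
  - product 1 (Pen): category_id=NULL, no match -> kept with NULL
  - product 2 (Monitor): category_id=4 -> matches Sports
  - product 3 (Notebook): category_id=4 -> matches Sports
  - product 4 (Charger): category_id=5 -> matches Books
  - product 5 (Mouse): category_id=1 -> matches Supplies
  - product 6 (Printer): category_id=NULL, no match -> kept with NULL
All 6 rows appear; 2 have NULL category.

SQL:
SELECT a.name, b.name AS category
FROM products a
LEFT JOIN categories b ON a.category_id = b.id

Result:
name     | category
---------+---------
Pen      | NULL    
Monitor  | Sports  
Notebook | Sports  
Charger  | Books   
Mouse    | Supplies
Printer  | NULL    


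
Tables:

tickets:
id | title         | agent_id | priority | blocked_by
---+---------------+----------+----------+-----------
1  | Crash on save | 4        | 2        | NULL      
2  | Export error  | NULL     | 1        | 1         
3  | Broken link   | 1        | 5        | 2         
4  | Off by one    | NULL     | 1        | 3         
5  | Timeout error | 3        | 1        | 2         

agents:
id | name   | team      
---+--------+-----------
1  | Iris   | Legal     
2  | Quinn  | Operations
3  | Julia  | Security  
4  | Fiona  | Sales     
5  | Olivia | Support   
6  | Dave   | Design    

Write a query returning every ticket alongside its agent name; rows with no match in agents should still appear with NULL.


LEFT JOIN keeps every row from tickets (the left table); where agent_id has no match in agents, the agent columns become NULL. Walk through each ticket:
  - ticket 1 (Crash on save): agent_id=4 -> matches Fiona
  - ticket 2 (Export error): agent_id=NULL, no match -> kept with NULL
  - ticket 3 (Broken link): agent_id=1 -> matches Iris
  - ticket 4 (Off by one): agent_id=NULL, no match -> kept with NULL
  - ticket 5 (Timeout error): agent_id=3 -> matches Julia
All 5 rows appear; 2 have NULL agent.

SQL:
SELECT a.title, b.name AS agent
FROM tickets a
LEFT JOIN agents b ON a.agent_id = b.id

Result:
title         | agent
--------------+------
Crash on save | Fiona
Export error  | NULL 
Broken link   | Iris 
Off by one    | NULL 
Timeout error | Julia


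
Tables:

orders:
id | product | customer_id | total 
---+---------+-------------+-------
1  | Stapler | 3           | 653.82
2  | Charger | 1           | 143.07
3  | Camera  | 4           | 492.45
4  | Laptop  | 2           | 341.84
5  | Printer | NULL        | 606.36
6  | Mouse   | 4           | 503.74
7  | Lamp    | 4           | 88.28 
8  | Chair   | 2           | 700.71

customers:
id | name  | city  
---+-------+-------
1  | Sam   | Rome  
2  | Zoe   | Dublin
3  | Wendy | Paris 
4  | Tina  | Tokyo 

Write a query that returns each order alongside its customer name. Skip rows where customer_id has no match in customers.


INNER JOIN keeps only orders rows whose customer_id matches an id in customers. Walk through each order:
  - order 1 (Stapler): customer_id=3 -> matches Wendy
  - order 2 (Charger): customer_id=1 -> matches Sam
  - order 3 (Camera): customer_id=4 -> matches Tina
  - order 4 (Laptop): customer_id=2 -> matches Zoe
  - order 5 (Printer): customer_id=NULL, no match -> dropped
  - order 6 (Mouse): customer_id=4 -> matches Tina
  - order 7 (Lamp): customer_id=4 -> matches Tina
  - order 8 (Chair): customer_id=2 -> matches Zoe
So 1 of 8 rows is dropped.

SQL:
SELECT a.product, b.name AS customer
FROM orders a
INNER JOIN customers b ON a.customer_id = b.id

Result:
product | customer
--------+---------
Stapler | Wendy   
Charger | Sam     
Camera  | Tina    
Laptop  | Zoe     
Mouse   | Tina    
Lamp    | Tina    
Chair   | Zoe     


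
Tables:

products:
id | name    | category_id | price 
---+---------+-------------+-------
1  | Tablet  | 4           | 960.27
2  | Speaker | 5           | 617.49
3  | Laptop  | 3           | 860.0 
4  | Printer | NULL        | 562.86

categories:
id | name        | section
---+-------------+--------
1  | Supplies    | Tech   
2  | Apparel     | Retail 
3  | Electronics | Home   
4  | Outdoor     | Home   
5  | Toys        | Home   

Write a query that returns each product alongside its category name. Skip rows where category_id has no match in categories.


INNER JOIN keeps only products rows whose category_id matches an id in categories. Walk through each product:
  - product 1 (Tablet): category_id=4 -> matches Outdoor
  - product 2 (Speaker): category_id=5 -> matches Toys
  - product 3 (Laptop): category_id=3 -> matches Electronics
  - product 4 (Printer): category_id=NULL, no match -> dropped
So 1 of 4 rows is dropped.

SQL:
SELECT a.name, b.name AS category
FROM products a
INNER JOIN categories b ON a.category_id = b.id

Result:
name    | category   
--------+------------
Tablet  | Outdoor    
Speaker | Toys       
Laptop  | Electronics


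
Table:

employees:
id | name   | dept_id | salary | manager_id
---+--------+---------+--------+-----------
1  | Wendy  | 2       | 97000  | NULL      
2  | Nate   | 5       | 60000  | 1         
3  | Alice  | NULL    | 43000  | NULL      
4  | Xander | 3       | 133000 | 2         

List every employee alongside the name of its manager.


This is a self-join: employees is joined to a second copy of itself, matching each row's manager_id to another row's id. Use LEFT JOIN so rows with manager_id=NULL are kept.
  - employee 1 (Wendy): manager_id=NULL -> NULL
  - employee 2 (Nate): manager_id=1 -> Wendy
  - employee 3 (Alice): manager_id=NULL -> NULL
  - employee 4 (Xander): manager_id=2 -> Nate

SQL:
SELECT a.name AS item, b.name AS manager
FROM employees a
LEFT JOIN employees b ON a.manager_id = b.id

Result:
item   | manager
-------+--------
Wendy  | NULL   
Nate   | Wendy  
Alice  | NULL   
Xander | Nate   


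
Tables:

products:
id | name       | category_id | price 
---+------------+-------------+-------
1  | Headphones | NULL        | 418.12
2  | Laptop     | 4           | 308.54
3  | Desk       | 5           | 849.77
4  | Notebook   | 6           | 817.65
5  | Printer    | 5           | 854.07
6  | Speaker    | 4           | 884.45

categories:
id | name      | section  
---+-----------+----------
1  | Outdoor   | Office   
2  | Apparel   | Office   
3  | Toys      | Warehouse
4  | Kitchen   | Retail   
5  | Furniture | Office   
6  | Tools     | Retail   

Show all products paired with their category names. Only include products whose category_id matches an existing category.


INNER JOIN keeps only products rows whose category_id matches an id in categories. Walk through each product:
  - product 1 (Headphones): category_id=NULL, no match -> dropped
  - product 2 (Laptop): category_id=4 -> matches Kitchen
  - product 3 (Desk): category_id=5 -> matches Furniture
  - product 4 (Notebook): category_id=6 -> matches Tools
  - product 5 (Printer): category_id=5 -> matches Furniture
  - product 6 (Speaker): category_id=4 -> matches Kitchen
So 1 of 6 rows is dropped.

SQL:
SELECT a.name, b.name AS category
FROM products a
INNER JOIN categories b ON a.category_id = b.id

Result:
name     | category 
---------+----------
Laptop   | Kitchen  
Desk     | Furniture
Notebook | Tools    
Printer  | Furniture
Speaker  | Kitchen  


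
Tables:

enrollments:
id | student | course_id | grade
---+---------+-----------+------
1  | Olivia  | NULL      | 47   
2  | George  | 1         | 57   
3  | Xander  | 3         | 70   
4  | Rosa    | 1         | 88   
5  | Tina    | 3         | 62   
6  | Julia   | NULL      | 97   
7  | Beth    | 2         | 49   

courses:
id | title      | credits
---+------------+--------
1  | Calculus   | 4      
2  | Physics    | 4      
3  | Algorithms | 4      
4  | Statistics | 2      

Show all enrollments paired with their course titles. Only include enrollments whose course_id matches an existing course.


INNER JOIN keeps only enrollments rows whose course_id matches an id in courses. Walk through each enrollment:
  - enrollment 1 (Olivia): course_id=NULL, no match -> dropped
  - enrollment 2 (George): course_id=1 -> matches Calculus
  - enrollment 3 (Xander): course_id=3 -> matches Algorithms
  - enrollment 4 (Rosa): course_id=1 -> matches Calculus
  - enrollment 5 (Tina): course_id=3 -> matches Algorithms
  - enrollment 6 (Julia): course_id=NULL, no match -> dropped
  - enrollment 7 (Beth): course_id=2 -> matches Physics
So 2 of 7 rows are dropped.

SQL:
SELECT a.student, b.title AS course
FROM enrollments a
INNER JOIN courses b ON a.course_id = b.id

Result:
student | course    
--------+-----------
George  | Calculus  
Xander  | Algorithms
Rosa    | Calculus  
Tina    | Algorithms
Beth    | Physics   


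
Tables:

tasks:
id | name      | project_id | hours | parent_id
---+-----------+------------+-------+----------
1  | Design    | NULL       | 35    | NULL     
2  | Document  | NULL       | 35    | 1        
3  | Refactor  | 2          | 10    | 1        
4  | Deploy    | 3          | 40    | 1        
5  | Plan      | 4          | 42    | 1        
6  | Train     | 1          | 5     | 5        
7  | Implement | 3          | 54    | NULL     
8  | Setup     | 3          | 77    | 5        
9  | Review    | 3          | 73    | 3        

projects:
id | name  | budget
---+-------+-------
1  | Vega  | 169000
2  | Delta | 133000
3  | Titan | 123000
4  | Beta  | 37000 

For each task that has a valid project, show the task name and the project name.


INNER JOIN keeps only tasks rows whose project_id matches an id in projects. Walk through each task:
  - task 1 (Design): project_id=NULL, no match -> dropped
  - task 2 (Document): project_id=NULL, no match -> dropped
  - task 3 (Refactor): project_id=2 -> matches Delta
  - task 4 (Deploy): project_id=3 -> matches Titan
  - task 5 (Plan): project_id=4 -> matches Beta
  - task 6 (Train): project_id=1 -> matches Vega
  - task 7 (Implement): project_id=3 -> matches Titan
  - task 8 (Setup): project_id=3 -> matches Titan
  - task 9 (Review): project_id=3 -> matches Titan
So 2 of 9 rows are dropped.

SQL:
SELECT a.name, b.name AS project
FROM tasks a
INNER JOIN projects b ON a.project_id = b.id

Result:
name      | project
----------+--------
Refactor  | Delta  
Deploy    | Titan  
Plan      | Beta   
Train     | Vega   
Implement | Titan  
Setup     | Titan  
Review    | Titan  


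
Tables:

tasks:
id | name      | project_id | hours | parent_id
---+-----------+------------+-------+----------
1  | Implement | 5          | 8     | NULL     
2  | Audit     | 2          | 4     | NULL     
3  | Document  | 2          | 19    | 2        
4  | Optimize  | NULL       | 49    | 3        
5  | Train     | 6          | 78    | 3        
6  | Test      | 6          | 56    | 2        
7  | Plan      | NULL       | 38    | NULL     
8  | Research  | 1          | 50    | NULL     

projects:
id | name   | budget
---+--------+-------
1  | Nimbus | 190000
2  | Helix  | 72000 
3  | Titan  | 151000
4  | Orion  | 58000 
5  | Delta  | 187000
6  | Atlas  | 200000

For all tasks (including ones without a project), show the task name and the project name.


LEFT JOIN keeps every row from tasks (the left table); where project_id has no match in projects, the project columns become NULL. Walk through each task:
  - task 1 (Implement): project_id=5 -> matches Delta
  - task 2 (Audit): project_id=2 -> matches Helix
  - task 3 (Document): project_id=2 -> matches Helix
  - task 4 (Optimize): project_id=NULL, no match -> kept with NULL
  - task 5 (Train): project_id=6 -> matches Atlas
  - task 6 (Test): project_id=6 -> matches Atlas
  - task 7 (Plan): project_id=NULL, no match -> kept with NULL
  - task 8 (Research): project_id=1 -> matches Nimbus
All 8 rows appear; 2 have NULL project.

SQL:
SELECT a.name, b.name AS project
FROM tasks a
LEFT JOIN projects b ON a.project_id = b.id

Result:
name      | project
----------+--------
Implement | Delta  
Audit     | Helix  
Document  | Helix  
Optimize  | NULL   
Train     | Atlas  
Test      | Atlas  
Plan      | NULL   
Research  | Nimbus 
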